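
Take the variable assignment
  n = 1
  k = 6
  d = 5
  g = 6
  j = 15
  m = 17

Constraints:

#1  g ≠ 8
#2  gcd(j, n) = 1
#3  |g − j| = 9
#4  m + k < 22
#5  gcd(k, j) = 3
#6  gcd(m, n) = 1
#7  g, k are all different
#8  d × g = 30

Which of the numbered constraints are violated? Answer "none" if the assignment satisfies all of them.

Constraints 4, 7 do not hold.

#1 g = 6, and 6 ≠ 8  ✓
#2 gcd(15, 1) = 1  ✓
#3 |6 − 15| = 9  ✓
#4 m + k = 17 + 6 = 23; 23 ≥ 22, bound 22 not met  ✗
#5 gcd(6, 15) = 3  ✓
#6 gcd(17, 1) = 1  ✓
#7 g = k = 6, not all different  ✗
#8 d × g = 5 × 6 = 30  ✓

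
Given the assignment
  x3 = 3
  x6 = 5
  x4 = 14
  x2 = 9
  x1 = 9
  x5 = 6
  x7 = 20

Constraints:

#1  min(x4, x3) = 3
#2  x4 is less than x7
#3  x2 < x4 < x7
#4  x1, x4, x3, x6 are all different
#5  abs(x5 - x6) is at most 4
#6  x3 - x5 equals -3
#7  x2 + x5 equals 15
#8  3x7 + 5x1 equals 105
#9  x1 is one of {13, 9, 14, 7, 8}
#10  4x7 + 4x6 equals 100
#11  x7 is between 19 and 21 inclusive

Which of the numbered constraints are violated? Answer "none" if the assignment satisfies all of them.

#1 min(14, 3) = 3 — holds.
#2 x4 = 14, x7 = 20; 14 < 20 — holds.
#3 values 9 < 14 < 20 — holds.
#4 values 9, 14, 3, 5 are pairwise distinct — holds.
#5 abs(6 - 5) = 1; 1 ≤ 4 — holds.
#6 x3 - x5 = 3 - 6 = -3 — holds.
#7 x2 + x5 = 9 + 6 = 15 — holds.
#8 3x7 + 5x1 = 3(20) + 5(9) = 105 — holds.
#9 x1 = 9 is in {13, 9, 14, 7, 8} — holds.
#10 4x7 + 4x6 = 4(20) + 4(5) = 100 — holds.
#11 x7 = 20 lies in [19, 21] — holds.

None — every constraint holds.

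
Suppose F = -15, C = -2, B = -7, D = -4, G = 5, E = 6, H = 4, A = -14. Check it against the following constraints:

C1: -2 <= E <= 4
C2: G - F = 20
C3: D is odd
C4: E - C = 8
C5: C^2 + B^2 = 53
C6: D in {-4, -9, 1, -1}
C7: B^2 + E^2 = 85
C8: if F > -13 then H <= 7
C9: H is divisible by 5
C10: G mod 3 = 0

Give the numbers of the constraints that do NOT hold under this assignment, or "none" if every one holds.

C1: E = 6 is outside [-2, 4]  false
C2: G - F = 5 - (-15) = 20  true
C3: D = -4 is even  false
C4: E - C = 6 - (-2) = 8  true
C5: C^2 + B^2 = (-2)^2 + (-7)^2 = 4 + 49 = 53  true
C6: D = -4 is in {-4, -9, 1, -1}  true
C7: B^2 + E^2 = (-7)^2 + 6^2 = 49 + 36 = 85  true
C8: F = -15, not > -13; antecedent false, conditional vacuously true  true
C9: 4 = 5*0 + 4, so 5 does not divide 4  false
C10: 5 mod 3 = 2, not 0  false

The assignment fails constraints 1, 3, 9, 10.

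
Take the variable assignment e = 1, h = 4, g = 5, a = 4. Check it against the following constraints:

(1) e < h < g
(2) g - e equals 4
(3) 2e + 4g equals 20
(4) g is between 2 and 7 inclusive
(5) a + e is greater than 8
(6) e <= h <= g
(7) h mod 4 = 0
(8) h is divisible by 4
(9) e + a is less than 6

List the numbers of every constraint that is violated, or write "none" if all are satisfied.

(1) values 1 < 4 < 5  holds
(2) g - e = 5 - 1 = 4  holds
(3) 2e + 4g = 2(1) + 4(5) = 22, not 20  fails
(4) g = 5 lies in [2, 7]  holds
(5) a + e = 4 + 1 = 5; 5 ≤ 8, bound 8 not met  fails
(6) values 1 <= 4 <= 5  holds
(7) 4 mod 4 = 0  holds
(8) 4 / 4 = 1, so 4 divides 4  holds
(9) e + a = 1 + 4 = 5; 5 < 6  holds

Constraints 3 and 5 are violated.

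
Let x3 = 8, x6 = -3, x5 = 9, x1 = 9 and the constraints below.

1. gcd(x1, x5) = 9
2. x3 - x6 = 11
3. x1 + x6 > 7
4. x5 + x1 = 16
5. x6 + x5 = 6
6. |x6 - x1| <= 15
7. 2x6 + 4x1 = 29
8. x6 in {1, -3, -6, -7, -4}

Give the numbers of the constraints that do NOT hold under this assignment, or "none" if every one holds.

The assignment fails constraints 3, 4, and 7.

1. gcd(9, 9) = 9 — satisfied.
2. x3 - x6 = 8 - (-3) = 11 — satisfied.
3. x1 + x6 = 9 + (-3) = 6; 6 ≤ 7, bound 7 not met — violated.
4. x5 + x1 = 9 + 9 = 18, not 16 — violated.
5. x6 + x5 = -3 + 9 = 6 — satisfied.
6. |-3 - 9| = 12; 12 ≤ 15 — satisfied.
7. 2x6 + 4x1 = 2(-3) + 4(9) = 30, not 29 — violated.
8. x6 = -3 is in {1, -3, -6, -7, -4} — satisfied.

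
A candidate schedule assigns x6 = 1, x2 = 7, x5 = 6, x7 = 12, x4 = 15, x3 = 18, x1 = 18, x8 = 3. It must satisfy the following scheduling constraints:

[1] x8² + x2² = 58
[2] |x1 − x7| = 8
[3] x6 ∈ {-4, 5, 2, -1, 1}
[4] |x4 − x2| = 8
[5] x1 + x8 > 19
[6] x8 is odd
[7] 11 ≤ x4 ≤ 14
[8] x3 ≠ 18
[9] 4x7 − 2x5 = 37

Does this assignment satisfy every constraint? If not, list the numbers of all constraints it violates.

[1] x8² + x2² = 3² + 7² = 9 + 49 = 58  ✔
[2] |18 − 12| = 6, not 8  ✘
[3] x6 = 1 is in {-4, 5, 2, -1, 1}  ✔
[4] |15 − 7| = 8  ✔
[5] x1 + x8 = 18 + 3 = 21; 21 > 19  ✔
[6] x8 = 3 is odd  ✔
[7] x4 = 15 is outside [11, 14]  ✘
[8] x3 = 18, but 18 is required to differ  ✘
[9] 4x7 − 2x5 = 4(12) − 2(6) = 36, not 37  ✘

Constraints 2, 7, 8, 9 do not hold.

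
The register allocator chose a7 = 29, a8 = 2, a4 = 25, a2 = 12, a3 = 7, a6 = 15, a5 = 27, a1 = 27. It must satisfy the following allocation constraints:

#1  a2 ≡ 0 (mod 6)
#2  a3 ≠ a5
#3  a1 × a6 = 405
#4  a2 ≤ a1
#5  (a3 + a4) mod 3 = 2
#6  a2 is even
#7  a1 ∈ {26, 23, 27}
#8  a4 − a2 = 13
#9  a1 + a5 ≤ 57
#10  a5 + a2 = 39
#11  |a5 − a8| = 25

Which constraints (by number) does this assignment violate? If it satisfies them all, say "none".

All constraints are satisfied.

#1 12 mod 6 = 0  ✓
#2 a3 = 7, a5 = 27; distinct  ✓
#3 a1 × a6 = 27 × 15 = 405  ✓
#4 a2 = 12, a1 = 27; 12 ≤ 27  ✓
#5 a3 + a4 = 32; 32 mod 3 = 2  ✓
#6 a2 = 12 is even  ✓
#7 a1 = 27 is in {26, 23, 27}  ✓
#8 a4 − a2 = 25 − 12 = 13  ✓
#9 a1 + a5 = 27 + 27 = 54; 54 ≤ 57  ✓
#10 a5 + a2 = 27 + 12 = 39  ✓
#11 |27 − 2| = 25  ✓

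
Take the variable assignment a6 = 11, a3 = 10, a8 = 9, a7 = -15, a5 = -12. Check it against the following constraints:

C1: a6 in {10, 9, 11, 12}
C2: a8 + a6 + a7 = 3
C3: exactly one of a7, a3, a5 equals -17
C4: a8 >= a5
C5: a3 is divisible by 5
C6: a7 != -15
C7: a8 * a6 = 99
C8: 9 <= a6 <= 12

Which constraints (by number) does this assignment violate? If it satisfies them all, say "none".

C1: a6 = 11 is in {10, 9, 11, 12} — holds.
C2: a8 + a6 + a7 = 9 + 11 + (-15) = 5, not 3 — fails.
C3: a7=-15, a3=10, a5=-12; 0 of them equal -17, not exactly one — fails.
C4: a8 = 9, a5 = -12; 9 ≥ -12 — holds.
C5: 10 / 5 = 2, so 5 divides 10 — holds.
C6: a7 = -15, but -15 is required to differ — fails.
C7: a8 * a6 = 9 * 11 = 99 — holds.
C8: a6 = 11 lies in [9, 12] — holds.

The assignment fails constraints 2, 3, and 6.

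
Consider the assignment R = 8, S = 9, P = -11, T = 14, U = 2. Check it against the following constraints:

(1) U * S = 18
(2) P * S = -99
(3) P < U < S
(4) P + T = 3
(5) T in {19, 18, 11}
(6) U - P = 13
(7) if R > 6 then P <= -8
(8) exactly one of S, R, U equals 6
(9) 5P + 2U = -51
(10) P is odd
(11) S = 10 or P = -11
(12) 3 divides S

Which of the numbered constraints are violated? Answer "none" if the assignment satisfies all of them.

(1) U * S = 2 * 9 = 18 — OK.
(2) P * S = -11 * 9 = -99 — OK.
(3) values -11 < 2 < 9 — OK.
(4) P + T = -11 + 14 = 3 — OK.
(5) T = 14 is not in {19, 18, 11} — violated.
(6) U - P = 2 - (-11) = 13 — OK.
(7) R = 8 > 6, so we need P ≤ -8; P = -11 ≤ -8 — OK.
(8) S=9, R=8, U=2; 0 of them equal 6, not exactly one — violated.
(9) 5P + 2U = 5(-11) + 2(2) = -51 — OK.
(10) P = -11 is odd — OK.
(11) S = 9 ≠ 10, but P = -11 = -11 (second disjunct) — OK.
(12) 9 / 3 = 3, so 3 divides 9 — OK.

Constraints 5 and 8 are violated.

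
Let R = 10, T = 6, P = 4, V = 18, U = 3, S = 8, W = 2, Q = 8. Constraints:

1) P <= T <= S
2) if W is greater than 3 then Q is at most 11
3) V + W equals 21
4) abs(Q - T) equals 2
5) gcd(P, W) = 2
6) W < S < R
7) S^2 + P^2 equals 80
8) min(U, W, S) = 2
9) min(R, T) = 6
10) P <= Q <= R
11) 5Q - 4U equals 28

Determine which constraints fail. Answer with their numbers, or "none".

No — constraint 3 is not satisfied.

1) values 4 <= 6 <= 8  ✓
2) W = 2, not > 3; antecedent false, conditional vacuously true  ✓
3) V + W = 18 + 2 = 20, not 21  ✗
4) abs(8 - 6) = 2  ✓
5) gcd(4, 2) = 2  ✓
6) values 2 < 8 < 10  ✓
7) S^2 + P^2 = 8^2 + 4^2 = 64 + 16 = 80  ✓
8) min(3, 2, 8) = 2  ✓
9) min(10, 6) = 6  ✓
10) values 4 <= 8 <= 10  ✓
11) 5Q - 4U = 5(8) - 4(3) = 28  ✓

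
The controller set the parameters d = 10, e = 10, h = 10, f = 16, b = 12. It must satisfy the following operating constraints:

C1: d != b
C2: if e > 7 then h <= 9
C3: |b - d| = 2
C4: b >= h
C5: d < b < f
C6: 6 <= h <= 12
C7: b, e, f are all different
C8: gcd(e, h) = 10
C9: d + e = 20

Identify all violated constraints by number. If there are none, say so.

C1: d = 10, b = 12; distinct  true
C2: e = 10 > 7, so we need h ≤ 9; but h = 10 > 9  false
C3: |12 - 10| = 2  true
C4: b = 12, h = 10; 12 ≥ 10  true
C5: values 10 < 12 < 16  true
C6: h = 10 lies in [6, 12]  true
C7: values 12, 10, 16 are pairwise distinct  true
C8: gcd(10, 10) = 10  true
C9: d + e = 10 + 10 = 20  true

Constraint 2 is violated.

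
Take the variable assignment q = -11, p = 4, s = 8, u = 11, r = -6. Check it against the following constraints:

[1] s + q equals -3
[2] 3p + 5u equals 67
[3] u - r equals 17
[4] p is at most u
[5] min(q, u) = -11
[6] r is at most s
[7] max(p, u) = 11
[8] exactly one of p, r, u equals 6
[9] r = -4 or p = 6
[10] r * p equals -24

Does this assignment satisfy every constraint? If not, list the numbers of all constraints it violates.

No — constraints 8 and 9 are not satisfied.

[1] s + q = 8 + (-11) = -3  ✓
[2] 3p + 5u = 3(4) + 5(11) = 67  ✓
[3] u - r = 11 - (-6) = 17  ✓
[4] p = 4, u = 11; 4 ≤ 11  ✓
[5] min(-11, 11) = -11  ✓
[6] r = -6, s = 8; -6 ≤ 8  ✓
[7] max(4, 11) = 11  ✓
[8] p=4, r=-6, u=11; 0 of them equal 6, not exactly one  ✗
[9] r = -6 ≠ -4 and p = 4 ≠ 6; both disjuncts false  ✗
[10] r * p = -6 * 4 = -24  ✓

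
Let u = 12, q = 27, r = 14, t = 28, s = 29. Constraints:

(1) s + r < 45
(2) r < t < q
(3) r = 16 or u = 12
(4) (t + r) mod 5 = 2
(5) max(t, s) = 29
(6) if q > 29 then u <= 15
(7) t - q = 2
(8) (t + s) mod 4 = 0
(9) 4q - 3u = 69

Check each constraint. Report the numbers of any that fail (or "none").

The assignment fails constraints 2, 7, 8, 9.

(1) s + r = 29 + 14 = 43; 43 < 45 — holds.
(2) values 14, 28, 27; t = 28 is not < q = 27 — does not hold.
(3) r = 14 ≠ 16, but u = 12 = 12 (second disjunct) — holds.
(4) t + r = 42; 42 mod 5 = 2 — holds.
(5) max(28, 29) = 29 — holds.
(6) q = 27, not > 29; antecedent false, conditional vacuously true — holds.
(7) t - q = 28 - 27 = 1, not 2 — does not hold.
(8) t + s = 57; 57 mod 4 = 1, not 0 — does not hold.
(9) 4q - 3u = 4(27) - 3(12) = 72, not 69 — does not hold.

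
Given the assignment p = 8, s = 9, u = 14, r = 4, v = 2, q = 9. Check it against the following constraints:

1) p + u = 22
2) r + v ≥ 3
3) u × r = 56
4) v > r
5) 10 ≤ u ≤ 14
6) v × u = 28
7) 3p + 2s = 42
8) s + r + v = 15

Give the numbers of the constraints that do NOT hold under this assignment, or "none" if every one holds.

1) p + u = 8 + 14 = 22 — holds.
2) r + v = 4 + 2 = 6; 6 ≥ 3 — holds.
3) u × r = 14 × 4 = 56 — holds.
4) v = 2, r = 4; 2 ≤ 4 (want >) — does not hold.
5) u = 14 lies in [10, 14] — holds.
6) v × u = 2 × 14 = 28 — holds.
7) 3p + 2s = 3(8) + 2(9) = 42 — holds.
8) s + r + v = 9 + 4 + 2 = 15 — holds.

Constraint 4 does not hold.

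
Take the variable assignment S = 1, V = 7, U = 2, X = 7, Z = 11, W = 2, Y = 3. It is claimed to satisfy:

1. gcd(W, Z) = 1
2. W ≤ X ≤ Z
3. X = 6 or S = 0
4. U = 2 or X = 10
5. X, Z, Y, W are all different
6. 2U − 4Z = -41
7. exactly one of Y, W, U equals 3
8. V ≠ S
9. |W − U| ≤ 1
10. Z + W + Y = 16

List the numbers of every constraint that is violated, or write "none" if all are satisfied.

No — constraints 3 and 6 are not satisfied.

1. gcd(2, 11) = 1  OK
2. values 2 ≤ 7 ≤ 11  OK
3. X = 7 ≠ 6 and S = 1 ≠ 0; both disjuncts false  FAIL
4. U = 2 = 2 (first disjunct)  OK
5. values 7, 11, 3, 2 are pairwise distinct  OK
6. 2U − 4Z = 2(2) − 4(11) = -40, not -41  FAIL
7. Y=3, W=2, U=2; 1 of them equals 3  OK
8. V = 7, S = 1; distinct  OK
9. |2 − 2| = 0; 0 ≤ 1  OK
10. Z + W + Y = 11 + 2 + 3 = 16  OK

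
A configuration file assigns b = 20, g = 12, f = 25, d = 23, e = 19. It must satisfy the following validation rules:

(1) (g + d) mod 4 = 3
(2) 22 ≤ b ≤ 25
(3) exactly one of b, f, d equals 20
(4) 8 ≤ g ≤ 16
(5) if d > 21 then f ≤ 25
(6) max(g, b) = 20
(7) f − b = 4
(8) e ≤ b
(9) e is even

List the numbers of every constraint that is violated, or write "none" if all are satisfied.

Constraints 2, 7, 9 are violated.

(1) g + d = 35; 35 mod 4 = 3 — holds.
(2) b = 20 is outside [22, 25] — fails.
(3) b=20, f=25, d=23; 1 of them equals 20 — holds.
(4) g = 12 lies in [8, 16] — holds.
(5) d = 23 > 21, so we need f ≤ 25; f = 25 ≤ 25 — holds.
(6) max(12, 20) = 20 — holds.
(7) f − b = 25 − 20 = 5, not 4 — fails.
(8) e = 19, b = 20; 19 ≤ 20 — holds.
(9) e = 19 is odd — fails.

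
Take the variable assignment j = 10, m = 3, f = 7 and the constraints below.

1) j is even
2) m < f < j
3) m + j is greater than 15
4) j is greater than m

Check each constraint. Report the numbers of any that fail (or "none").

The assignment fails constraint 3.

1) j = 10 is even — OK.
2) values 3 < 7 < 10 — OK.
3) m + j = 3 + 10 = 13; 13 ≤ 15, bound 15 not met — violated.
4) j = 10, m = 3; 10 > 3 — OK.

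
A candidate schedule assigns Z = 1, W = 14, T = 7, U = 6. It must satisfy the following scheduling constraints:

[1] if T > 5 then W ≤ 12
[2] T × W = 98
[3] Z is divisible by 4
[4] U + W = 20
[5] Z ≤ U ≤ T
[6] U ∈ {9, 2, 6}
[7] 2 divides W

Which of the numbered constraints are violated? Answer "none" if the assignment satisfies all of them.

[1] T = 7 > 5, so we need W ≤ 12; but W = 14 > 12 — fails.
[2] T × W = 7 × 14 = 98 — holds.
[3] 1 = 4×0 + 1, so 4 does not divide 1 — fails.
[4] U + W = 6 + 14 = 20 — holds.
[5] values 1 ≤ 6 ≤ 7 — holds.
[6] U = 6 is in {9, 2, 6} — holds.
[7] 14 / 2 = 7, so 2 divides 14 — holds.

No — constraints 1, 3 are not satisfied.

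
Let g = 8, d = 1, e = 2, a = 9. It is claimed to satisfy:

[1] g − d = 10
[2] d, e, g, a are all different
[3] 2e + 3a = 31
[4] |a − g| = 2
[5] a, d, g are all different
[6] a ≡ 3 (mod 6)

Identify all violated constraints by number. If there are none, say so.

No — constraints 1 and 4 are not satisfied.

[1] g − d = 8 − 1 = 7, not 10  false
[2] values 1, 2, 8, 9 are pairwise distinct  true
[3] 2e + 3a = 2(2) + 3(9) = 31  true
[4] |9 − 8| = 1, not 2  false
[5] values 9, 1, 8 are pairwise distinct  true
[6] 9 mod 6 = 3  true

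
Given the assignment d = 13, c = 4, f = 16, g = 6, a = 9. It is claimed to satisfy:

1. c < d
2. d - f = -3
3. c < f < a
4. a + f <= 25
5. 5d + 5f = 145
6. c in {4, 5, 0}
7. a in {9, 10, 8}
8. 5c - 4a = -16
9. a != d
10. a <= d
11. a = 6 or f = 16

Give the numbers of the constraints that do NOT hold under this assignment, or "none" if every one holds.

1. c = 4, d = 13; 4 < 13 — OK.
2. d - f = 13 - 16 = -3 — OK.
3. values 4, 16, 9; f = 16 is not < a = 9 — violated.
4. a + f = 9 + 16 = 25; 25 ≤ 25 — OK.
5. 5d + 5f = 5(13) + 5(16) = 145 — OK.
6. c = 4 is in {4, 5, 0} — OK.
7. a = 9 is in {9, 10, 8} — OK.
8. 5c - 4a = 5(4) - 4(9) = -16 — OK.
9. a = 9, d = 13; distinct — OK.
10. a = 9, d = 13; 9 ≤ 13 — OK.
11. a = 9 ≠ 6, but f = 16 = 16 (second disjunct) — OK.

Constraint 3 is violated.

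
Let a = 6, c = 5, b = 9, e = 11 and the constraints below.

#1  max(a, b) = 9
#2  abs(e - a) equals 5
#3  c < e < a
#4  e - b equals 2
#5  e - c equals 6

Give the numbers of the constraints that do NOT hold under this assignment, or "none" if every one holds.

#1 max(6, 9) = 9  ✔
#2 abs(11 - 6) = 5  ✔
#3 values 5, 11, 6; e = 11 is not < a = 6  ✘
#4 e - b = 11 - 9 = 2  ✔
#5 e - c = 11 - 5 = 6  ✔

Constraint 3 is violated.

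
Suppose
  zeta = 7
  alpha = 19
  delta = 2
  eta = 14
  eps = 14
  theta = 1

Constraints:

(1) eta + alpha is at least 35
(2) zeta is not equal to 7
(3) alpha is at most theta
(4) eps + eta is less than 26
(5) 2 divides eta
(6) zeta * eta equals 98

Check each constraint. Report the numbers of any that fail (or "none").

(1) eta + alpha = 14 + 19 = 33; 33 < 35, bound 35 not met — does not hold.
(2) zeta = 7, but 7 is required to differ — does not hold.
(3) alpha = 19, theta = 1; 19 > 1 (want ≤) — does not hold.
(4) eps + eta = 14 + 14 = 28; 28 ≥ 26, bound 26 not met — does not hold.
(5) 14 / 2 = 7, so 2 divides 14 — holds.
(6) zeta * eta = 7 * 14 = 98 — holds.

The assignment fails constraints 1, 2, 3, and 4.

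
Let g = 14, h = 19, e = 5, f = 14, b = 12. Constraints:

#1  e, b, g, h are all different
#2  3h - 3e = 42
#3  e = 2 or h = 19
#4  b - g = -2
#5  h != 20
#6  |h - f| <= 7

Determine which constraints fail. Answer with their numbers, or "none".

Yes — all constraints hold.

#1 values 5, 12, 14, 19 are pairwise distinct  ✓
#2 3h - 3e = 3(19) - 3(5) = 42  ✓
#3 e = 5 ≠ 2, but h = 19 = 19 (second disjunct)  ✓
#4 b - g = 12 - 14 = -2  ✓
#5 h = 19, and 19 ≠ 20  ✓
#6 |19 - 14| = 5; 5 ≤ 7  ✓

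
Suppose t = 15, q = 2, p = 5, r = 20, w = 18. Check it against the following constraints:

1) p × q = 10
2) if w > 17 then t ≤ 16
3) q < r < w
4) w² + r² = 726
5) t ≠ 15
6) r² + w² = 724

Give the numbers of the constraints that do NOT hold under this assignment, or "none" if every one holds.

1) p × q = 5 × 2 = 10 — holds.
2) w = 18 > 17, so we need t ≤ 16; t = 15 ≤ 16 — holds.
3) values 2, 20, 18; r = 20 is not < w = 18 — does not hold.
4) w² + r² = 18² + 20² = 324 + 400 = 724, not 726 — does not hold.
5) t = 15, but 15 is required to differ — does not hold.
6) r² + w² = 20² + 18² = 400 + 324 = 724 — holds.

Constraints 3, 4, and 5 do not hold.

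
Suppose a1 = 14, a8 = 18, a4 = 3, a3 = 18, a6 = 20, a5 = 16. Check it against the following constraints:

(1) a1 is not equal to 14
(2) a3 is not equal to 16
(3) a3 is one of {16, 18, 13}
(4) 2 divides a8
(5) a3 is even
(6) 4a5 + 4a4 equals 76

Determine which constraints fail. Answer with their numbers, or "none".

Constraint 1 does not hold.

(1) a1 = 14, but 14 is required to differ  fails
(2) a3 = 18, and 18 ≠ 16  holds
(3) a3 = 18 is in {16, 18, 13}  holds
(4) 18 / 2 = 9, so 2 divides 18  holds
(5) a3 = 18 is even  holds
(6) 4a5 + 4a4 = 4(16) + 4(3) = 76  holds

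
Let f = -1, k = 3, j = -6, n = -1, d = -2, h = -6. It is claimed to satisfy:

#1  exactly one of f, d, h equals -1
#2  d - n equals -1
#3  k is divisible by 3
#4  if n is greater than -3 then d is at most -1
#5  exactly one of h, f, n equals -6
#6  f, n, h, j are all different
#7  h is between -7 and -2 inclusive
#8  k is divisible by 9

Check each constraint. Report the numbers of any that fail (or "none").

No — constraints 6, 8 are not satisfied.

#1 f=-1, d=-2, h=-6; 1 of them equals -1 — satisfied.
#2 d - n = -2 - (-1) = -1 — satisfied.
#3 3 / 3 = 1, so 3 divides 3 — satisfied.
#4 n = -1 > -3, so we need d ≤ -1; d = -2 ≤ -1 — satisfied.
#5 h=-6, f=-1, n=-1; 1 of them equals -6 — satisfied.
#6 f = n = -1, not all different — violated.
#7 h = -6 lies in [-7, -2] — satisfied.
#8 3 = 9*0 + 3, so 9 does not divide 3 — violated.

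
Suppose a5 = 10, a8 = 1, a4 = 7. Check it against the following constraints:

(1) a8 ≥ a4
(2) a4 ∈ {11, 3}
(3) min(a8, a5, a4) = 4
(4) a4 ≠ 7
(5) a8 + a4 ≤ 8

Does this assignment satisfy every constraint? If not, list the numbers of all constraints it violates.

(1) a8 = 1, a4 = 7; 1 < 7 (want ≥) — violated.
(2) a4 = 7 is not in {11, 3} — violated.
(3) min(1, 10, 7) = 1, not 4 — violated.
(4) a4 = 7, but 7 is required to differ — violated.
(5) a8 + a4 = 1 + 7 = 8; 8 ≤ 8 — satisfied.

Constraints 1, 2, 3, and 4 are violated.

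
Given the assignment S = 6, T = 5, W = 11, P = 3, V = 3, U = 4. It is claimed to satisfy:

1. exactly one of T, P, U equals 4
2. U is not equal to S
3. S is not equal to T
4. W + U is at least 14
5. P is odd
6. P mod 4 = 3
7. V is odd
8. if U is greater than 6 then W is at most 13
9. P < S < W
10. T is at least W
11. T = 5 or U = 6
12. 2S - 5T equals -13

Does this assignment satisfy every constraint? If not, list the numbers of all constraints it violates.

Constraint 10 is violated.

1. T=5, P=3, U=4; 1 of them equals 4 — holds.
2. U = 4, S = 6; distinct — holds.
3. S = 6, T = 5; distinct — holds.
4. W + U = 11 + 4 = 15; 15 ≥ 14 — holds.
5. P = 3 is odd — holds.
6. 3 mod 4 = 3 — holds.
7. V = 3 is odd — holds.
8. U = 4, not > 6; antecedent false, conditional vacuously true — holds.
9. values 3 < 6 < 11 — holds.
10. T = 5, W = 11; 5 < 11 (want ≥) — fails.
11. T = 5 = 5 (first disjunct) — holds.
12. 2S - 5T = 2(6) - 5(5) = -13 — holds.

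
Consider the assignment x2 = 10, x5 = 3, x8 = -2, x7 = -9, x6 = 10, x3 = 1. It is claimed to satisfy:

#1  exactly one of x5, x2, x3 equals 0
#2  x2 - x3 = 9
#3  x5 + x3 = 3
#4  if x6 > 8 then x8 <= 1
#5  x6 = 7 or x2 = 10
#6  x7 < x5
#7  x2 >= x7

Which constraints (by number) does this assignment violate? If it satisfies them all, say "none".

No — constraints 1 and 3 are not satisfied.

#1 x5=3, x2=10, x3=1; 0 of them equal 0, not exactly one — fails.
#2 x2 - x3 = 10 - 1 = 9 — holds.
#3 x5 + x3 = 3 + 1 = 4, not 3 — fails.
#4 x6 = 10 > 8, so we need x8 ≤ 1; x8 = -2 ≤ 1 — holds.
#5 x6 = 10 ≠ 7, but x2 = 10 = 10 (second disjunct) — holds.
#6 x7 = -9, x5 = 3; -9 < 3 — holds.
#7 x2 = 10, x7 = -9; 10 ≥ -9 — holds.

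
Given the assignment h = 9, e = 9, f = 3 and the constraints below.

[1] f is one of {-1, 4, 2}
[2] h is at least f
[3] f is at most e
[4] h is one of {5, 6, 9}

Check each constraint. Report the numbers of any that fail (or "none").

Constraint 1 is violated.

[1] f = 3 is not in {-1, 4, 2} — violated.
[2] h = 9, f = 3; 9 ≥ 3 — satisfied.
[3] f = 3, e = 9; 3 ≤ 9 — satisfied.
[4] h = 9 is in {5, 6, 9} — satisfied.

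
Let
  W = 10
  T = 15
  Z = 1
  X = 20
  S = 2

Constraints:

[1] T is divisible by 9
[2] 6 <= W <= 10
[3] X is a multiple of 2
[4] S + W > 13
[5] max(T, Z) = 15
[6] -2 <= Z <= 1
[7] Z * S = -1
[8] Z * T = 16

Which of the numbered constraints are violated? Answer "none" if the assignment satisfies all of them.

[1] 15 = 9*1 + 6, so 9 does not divide 15 — violated.
[2] W = 10 lies in [6, 10] — OK.
[3] 20 / 2 = 10, so 2 divides 20 — OK.
[4] S + W = 2 + 10 = 12; 12 ≤ 13, bound 13 not met — violated.
[5] max(15, 1) = 15 — OK.
[6] Z = 1 lies in [-2, 1] — OK.
[7] Z * S = 1 * 2 = 2, not -1 — violated.
[8] Z * T = 1 * 15 = 15, not 16 — violated.

Violated: 1, 4, 7, and 8.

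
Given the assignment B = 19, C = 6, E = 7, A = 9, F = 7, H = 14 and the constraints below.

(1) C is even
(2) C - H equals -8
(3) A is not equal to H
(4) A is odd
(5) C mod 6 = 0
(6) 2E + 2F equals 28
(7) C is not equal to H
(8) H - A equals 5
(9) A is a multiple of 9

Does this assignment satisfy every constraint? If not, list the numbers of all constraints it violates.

Yes — all constraints hold.

(1) C = 6 is even — holds.
(2) C - H = 6 - 14 = -8 — holds.
(3) A = 9, H = 14; distinct — holds.
(4) A = 9 is odd — holds.
(5) 6 mod 6 = 0 — holds.
(6) 2E + 2F = 2(7) + 2(7) = 28 — holds.
(7) C = 6, H = 14; distinct — holds.
(8) H - A = 14 - 9 = 5 — holds.
(9) 9 / 9 = 1, so 9 divides 9 — holds.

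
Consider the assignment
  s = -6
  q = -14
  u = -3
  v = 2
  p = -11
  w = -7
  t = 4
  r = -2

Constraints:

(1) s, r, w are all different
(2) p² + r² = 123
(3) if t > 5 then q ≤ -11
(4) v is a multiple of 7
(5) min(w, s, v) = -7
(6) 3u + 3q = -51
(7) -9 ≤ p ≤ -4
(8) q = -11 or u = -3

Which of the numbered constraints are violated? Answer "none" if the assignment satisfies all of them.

The assignment fails constraints 2, 4, and 7.

(1) values -6, -2, -7 are pairwise distinct  true
(2) p² + r² = (-11)² + (-2)² = 121 + 4 = 125, not 123  false
(3) t = 4, not > 5; antecedent false, conditional vacuously true  true
(4) 2 = 7×0 + 2, so 7 does not divide 2  false
(5) min(-7, -6, 2) = -7  true
(6) 3u + 3q = 3(-3) + 3(-14) = -51  true
(7) p = -11 is outside [-9, -4]  false
(8) q = -14 ≠ -11, but u = -3 = -3 (second disjunct)  true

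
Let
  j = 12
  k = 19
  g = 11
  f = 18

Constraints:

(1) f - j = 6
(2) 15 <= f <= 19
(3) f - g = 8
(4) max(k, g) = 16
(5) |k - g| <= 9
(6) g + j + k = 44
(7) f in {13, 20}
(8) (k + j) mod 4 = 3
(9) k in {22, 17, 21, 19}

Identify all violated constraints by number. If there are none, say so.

The assignment fails constraints 3, 4, 6, 7.

(1) f - j = 18 - 12 = 6 — holds.
(2) f = 18 lies in [15, 19] — holds.
(3) f - g = 18 - 11 = 7, not 8 — does not hold.
(4) max(19, 11) = 19, not 16 — does not hold.
(5) |19 - 11| = 8; 8 ≤ 9 — holds.
(6) g + j + k = 11 + 12 + 19 = 42, not 44 — does not hold.
(7) f = 18 is not in {13, 20} — does not hold.
(8) k + j = 31; 31 mod 4 = 3 — holds.
(9) k = 19 is in {22, 17, 21, 19} — holds.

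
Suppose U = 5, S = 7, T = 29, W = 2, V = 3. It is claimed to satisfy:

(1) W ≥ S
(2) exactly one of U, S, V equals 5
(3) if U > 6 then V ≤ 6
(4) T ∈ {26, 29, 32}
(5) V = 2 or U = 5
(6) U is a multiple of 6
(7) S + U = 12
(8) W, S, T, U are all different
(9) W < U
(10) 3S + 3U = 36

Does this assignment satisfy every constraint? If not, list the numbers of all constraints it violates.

(1) W = 2, S = 7; 2 < 7 (want ≥) — fails.
(2) U=5, S=7, V=3; 1 of them equals 5 — holds.
(3) U = 5, not > 6; antecedent false, conditional vacuously true — holds.
(4) T = 29 is in {26, 29, 32} — holds.
(5) V = 3 ≠ 2, but U = 5 = 5 (second disjunct) — holds.
(6) 5 = 6×0 + 5, so 6 does not divide 5 — fails.
(7) S + U = 7 + 5 = 12 — holds.
(8) values 2, 7, 29, 5 are pairwise distinct — holds.
(9) W = 2, U = 5; 2 < 5 — holds.
(10) 3S + 3U = 3(7) + 3(5) = 36 — holds.

No — constraints 1 and 6 are not satisfied.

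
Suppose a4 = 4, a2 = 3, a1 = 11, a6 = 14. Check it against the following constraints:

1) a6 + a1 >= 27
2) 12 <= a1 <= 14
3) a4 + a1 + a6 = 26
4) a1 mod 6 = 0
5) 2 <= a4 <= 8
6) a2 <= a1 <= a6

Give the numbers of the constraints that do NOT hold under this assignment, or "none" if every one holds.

1) a6 + a1 = 14 + 11 = 25; 25 < 27, bound 27 not met  ✗
2) a1 = 11 is outside [12, 14]  ✗
3) a4 + a1 + a6 = 4 + 11 + 14 = 29, not 26  ✗
4) 11 mod 6 = 5, not 0  ✗
5) a4 = 4 lies in [2, 8]  ✓
6) values 3 <= 11 <= 14  ✓

Constraints 1, 2, 3, and 4 are violated.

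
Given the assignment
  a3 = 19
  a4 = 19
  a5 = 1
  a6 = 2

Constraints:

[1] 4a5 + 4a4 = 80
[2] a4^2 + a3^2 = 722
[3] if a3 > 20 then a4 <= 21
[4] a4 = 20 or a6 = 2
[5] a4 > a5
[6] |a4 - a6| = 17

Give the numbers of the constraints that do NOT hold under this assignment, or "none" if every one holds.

[1] 4a5 + 4a4 = 4(1) + 4(19) = 80 — holds.
[2] a4^2 + a3^2 = 19^2 + 19^2 = 361 + 361 = 722 — holds.
[3] a3 = 19, not > 20; antecedent false, conditional vacuously true — holds.
[4] a4 = 19 ≠ 20, but a6 = 2 = 2 (second disjunct) — holds.
[5] a4 = 19, a5 = 1; 19 > 1 — holds.
[6] |19 - 2| = 17 — holds.

The assignment satisfies every constraint.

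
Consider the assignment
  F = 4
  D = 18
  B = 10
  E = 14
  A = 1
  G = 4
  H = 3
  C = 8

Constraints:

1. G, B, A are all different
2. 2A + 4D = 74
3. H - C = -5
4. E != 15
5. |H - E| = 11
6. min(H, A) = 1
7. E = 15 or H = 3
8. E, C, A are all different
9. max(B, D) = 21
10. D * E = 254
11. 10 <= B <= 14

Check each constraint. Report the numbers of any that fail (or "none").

Constraints 9 and 10 do not hold.

1. values 4, 10, 1 are pairwise distinct  ✔
2. 2A + 4D = 2(1) + 4(18) = 74  ✔
3. H - C = 3 - 8 = -5  ✔
4. E = 14, and 14 ≠ 15  ✔
5. |3 - 14| = 11  ✔
6. min(3, 1) = 1  ✔
7. E = 14 ≠ 15, but H = 3 = 3 (second disjunct)  ✔
8. values 14, 8, 1 are pairwise distinct  ✔
9. max(10, 18) = 18, not 21  ✘
10. D * E = 18 * 14 = 252, not 254  ✘
11. B = 10 lies in [10, 14]  ✔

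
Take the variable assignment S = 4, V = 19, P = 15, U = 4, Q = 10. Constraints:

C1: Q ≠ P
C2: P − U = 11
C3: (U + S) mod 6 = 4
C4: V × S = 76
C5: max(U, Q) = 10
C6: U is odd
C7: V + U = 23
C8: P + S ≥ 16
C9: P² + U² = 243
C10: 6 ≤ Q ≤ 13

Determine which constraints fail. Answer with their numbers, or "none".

The assignment fails constraints 3, 6, 9.

C1: Q = 10, P = 15; distinct  OK
C2: P − U = 15 − 4 = 11  OK
C3: U + S = 8; 8 mod 6 = 2, not 4  FAIL
C4: V × S = 19 × 4 = 76  OK
C5: max(4, 10) = 10  OK
C6: U = 4 is even  FAIL
C7: V + U = 19 + 4 = 23  OK
C8: P + S = 15 + 4 = 19; 19 ≥ 16  OK
C9: P² + U² = 15² + 4² = 225 + 16 = 241, not 243  FAIL
C10: Q = 10 lies in [6, 13]  OK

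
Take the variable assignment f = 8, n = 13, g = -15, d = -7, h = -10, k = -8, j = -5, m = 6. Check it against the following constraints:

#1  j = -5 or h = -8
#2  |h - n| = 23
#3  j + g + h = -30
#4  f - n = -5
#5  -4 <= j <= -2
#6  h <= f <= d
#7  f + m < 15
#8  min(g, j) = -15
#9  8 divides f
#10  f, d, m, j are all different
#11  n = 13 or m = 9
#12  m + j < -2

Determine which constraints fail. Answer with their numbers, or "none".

#1 j = -5 = -5 (first disjunct) — satisfied.
#2 |-10 - 13| = 23 — satisfied.
#3 j + g + h = -5 + (-15) + (-10) = -30 — satisfied.
#4 f - n = 8 - 13 = -5 — satisfied.
#5 j = -5 is outside [-4, -2] — violated.
#6 values -10, 8, -7; f = 8 is not <= d = -7 — violated.
#7 f + m = 8 + 6 = 14; 14 < 15 — satisfied.
#8 min(-15, -5) = -15 — satisfied.
#9 8 / 8 = 1, so 8 divides 8 — satisfied.
#10 values 8, -7, 6, -5 are pairwise distinct — satisfied.
#11 n = 13 = 13 (first disjunct) — satisfied.
#12 m + j = 6 + (-5) = 1; 1 ≥ -2, bound -2 not met — violated.

Violated: 5, 6, 12.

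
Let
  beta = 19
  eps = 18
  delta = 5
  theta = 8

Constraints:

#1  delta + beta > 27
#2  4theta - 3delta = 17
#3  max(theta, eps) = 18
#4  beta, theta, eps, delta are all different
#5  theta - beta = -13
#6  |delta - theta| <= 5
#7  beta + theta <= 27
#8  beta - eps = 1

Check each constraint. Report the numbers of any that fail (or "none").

Constraints 1, 5 do not hold.

#1 delta + beta = 5 + 19 = 24; 24 ≤ 27, bound 27 not met — fails.
#2 4theta - 3delta = 4(8) - 3(5) = 17 — holds.
#3 max(8, 18) = 18 — holds.
#4 values 19, 8, 18, 5 are pairwise distinct — holds.
#5 theta - beta = 8 - 19 = -11, not -13 — fails.
#6 |5 - 8| = 3; 3 ≤ 5 — holds.
#7 beta + theta = 19 + 8 = 27; 27 ≤ 27 — holds.
#8 beta - eps = 19 - 18 = 1 — holds.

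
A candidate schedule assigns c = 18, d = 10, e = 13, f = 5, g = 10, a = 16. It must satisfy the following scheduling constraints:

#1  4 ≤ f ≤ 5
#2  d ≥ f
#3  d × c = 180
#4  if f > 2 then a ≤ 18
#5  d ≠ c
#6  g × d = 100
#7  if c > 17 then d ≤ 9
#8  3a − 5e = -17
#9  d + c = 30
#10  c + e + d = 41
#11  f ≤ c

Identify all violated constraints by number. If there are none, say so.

Violated: 7 and 9.

#1 f = 5 lies in [4, 5] — OK.
#2 d = 10, f = 5; 10 ≥ 5 — OK.
#3 d × c = 10 × 18 = 180 — OK.
#4 f = 5 > 2, so we need a ≤ 18; a = 16 ≤ 18 — OK.
#5 d = 10, c = 18; distinct — OK.
#6 g × d = 10 × 10 = 100 — OK.
#7 c = 18 > 17, so we need d ≤ 9; but d = 10 > 9 — violated.
#8 3a − 5e = 3(16) − 5(13) = -17 — OK.
#9 d + c = 10 + 18 = 28, not 30 — violated.
#10 c + e + d = 18 + 13 + 10 = 41 — OK.
#11 f = 5, c = 18; 5 ≤ 18 — OK.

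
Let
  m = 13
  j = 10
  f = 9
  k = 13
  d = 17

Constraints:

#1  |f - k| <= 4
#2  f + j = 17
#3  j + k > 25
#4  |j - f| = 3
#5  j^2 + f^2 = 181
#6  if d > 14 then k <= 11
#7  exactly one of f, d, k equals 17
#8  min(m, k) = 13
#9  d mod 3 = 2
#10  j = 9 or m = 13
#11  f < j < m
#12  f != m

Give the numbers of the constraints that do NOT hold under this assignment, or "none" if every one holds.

#1 |9 - 13| = 4; 4 ≤ 4 — OK.
#2 f + j = 9 + 10 = 19, not 17 — violated.
#3 j + k = 10 + 13 = 23; 23 ≤ 25, bound 25 not met — violated.
#4 |10 - 9| = 1, not 3 — violated.
#5 j^2 + f^2 = 10^2 + 9^2 = 100 + 81 = 181 — OK.
#6 d = 17 > 14, so we need k ≤ 11; but k = 13 > 11 — violated.
#7 f=9, d=17, k=13; 1 of them equals 17 — OK.
#8 min(13, 13) = 13 — OK.
#9 17 mod 3 = 2 — OK.
#10 j = 10 ≠ 9, but m = 13 = 13 (second disjunct) — OK.
#11 values 9 < 10 < 13 — OK.
#12 f = 9, m = 13; distinct — OK.

The assignment fails constraints 2, 3, 4, and 6.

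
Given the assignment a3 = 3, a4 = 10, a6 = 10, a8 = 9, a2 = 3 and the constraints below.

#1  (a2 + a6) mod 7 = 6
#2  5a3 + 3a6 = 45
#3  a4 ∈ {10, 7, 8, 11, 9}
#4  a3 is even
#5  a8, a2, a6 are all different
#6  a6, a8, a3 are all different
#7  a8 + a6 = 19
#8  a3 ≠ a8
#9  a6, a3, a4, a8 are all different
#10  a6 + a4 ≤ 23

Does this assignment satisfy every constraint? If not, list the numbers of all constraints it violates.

Constraints 4 and 9 do not hold.

#1 a2 + a6 = 13; 13 mod 7 = 6 — satisfied.
#2 5a3 + 3a6 = 5(3) + 3(10) = 45 — satisfied.
#3 a4 = 10 is in {10, 7, 8, 11, 9} — satisfied.
#4 a3 = 3 is odd — violated.
#5 values 9, 3, 10 are pairwise distinct — satisfied.
#6 values 10, 9, 3 are pairwise distinct — satisfied.
#7 a8 + a6 = 9 + 10 = 19 — satisfied.
#8 a3 = 3, a8 = 9; distinct — satisfied.
#9 a6 = a4 = 10, not all different — violated.
#10 a6 + a4 = 10 + 10 = 20; 20 ≤ 23 — satisfied.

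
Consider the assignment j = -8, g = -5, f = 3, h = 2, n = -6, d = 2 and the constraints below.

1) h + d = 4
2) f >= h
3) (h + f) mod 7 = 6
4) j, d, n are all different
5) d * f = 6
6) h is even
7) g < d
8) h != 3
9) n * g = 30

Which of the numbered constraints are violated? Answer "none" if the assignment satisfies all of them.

Constraint 3 is violated.

1) h + d = 2 + 2 = 4 — holds.
2) f = 3, h = 2; 3 ≥ 2 — holds.
3) h + f = 5; 5 mod 7 = 5, not 6 — does not hold.
4) values -8, 2, -6 are pairwise distinct — holds.
5) d * f = 2 * 3 = 6 — holds.
6) h = 2 is even — holds.
7) g = -5, d = 2; -5 < 2 — holds.
8) h = 2, and 2 ≠ 3 — holds.
9) n * g = -6 * (-5) = 30 — holds.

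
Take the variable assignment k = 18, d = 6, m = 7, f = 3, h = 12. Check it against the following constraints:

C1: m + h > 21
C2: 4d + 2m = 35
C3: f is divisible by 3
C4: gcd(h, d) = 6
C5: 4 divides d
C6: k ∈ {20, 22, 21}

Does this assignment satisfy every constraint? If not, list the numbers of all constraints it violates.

C1: m + h = 7 + 12 = 19; 19 ≤ 21, bound 21 not met — does not hold.
C2: 4d + 2m = 4(6) + 2(7) = 38, not 35 — does not hold.
C3: 3 / 3 = 1, so 3 divides 3 — holds.
C4: gcd(12, 6) = 6 — holds.
C5: 6 = 4×1 + 2, so 4 does not divide 6 — does not hold.
C6: k = 18 is not in {20, 22, 21} — does not hold.

No — constraints 1, 2, 5, and 6 are not satisfied.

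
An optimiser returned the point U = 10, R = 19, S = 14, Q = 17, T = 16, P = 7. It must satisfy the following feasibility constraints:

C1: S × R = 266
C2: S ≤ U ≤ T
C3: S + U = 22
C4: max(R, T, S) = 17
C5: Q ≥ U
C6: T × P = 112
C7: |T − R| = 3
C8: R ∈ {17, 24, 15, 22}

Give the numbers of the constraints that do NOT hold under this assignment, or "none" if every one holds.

C1: S × R = 14 × 19 = 266 — satisfied.
C2: values 14, 10, 16; S = 14 is not ≤ U = 10 — violated.
C3: S + U = 14 + 10 = 24, not 22 — violated.
C4: max(19, 16, 14) = 19, not 17 — violated.
C5: Q = 17, U = 10; 17 ≥ 10 — satisfied.
C6: T × P = 16 × 7 = 112 — satisfied.
C7: |16 − 19| = 3 — satisfied.
C8: R = 19 is not in {17, 24, 15, 22} — violated.

No — constraints 2, 3, 4, 8 are not satisfied.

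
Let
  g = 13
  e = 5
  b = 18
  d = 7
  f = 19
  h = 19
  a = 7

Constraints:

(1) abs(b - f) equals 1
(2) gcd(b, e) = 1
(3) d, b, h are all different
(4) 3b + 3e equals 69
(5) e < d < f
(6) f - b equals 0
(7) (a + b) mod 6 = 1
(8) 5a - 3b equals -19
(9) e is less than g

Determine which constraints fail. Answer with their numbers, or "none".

Violated: 6.

(1) abs(18 - 19) = 1 — OK.
(2) gcd(18, 5) = 1 — OK.
(3) values 7, 18, 19 are pairwise distinct — OK.
(4) 3b + 3e = 3(18) + 3(5) = 69 — OK.
(5) values 5 < 7 < 19 — OK.
(6) f - b = 19 - 18 = 1, not 0 — violated.
(7) a + b = 25; 25 mod 6 = 1 — OK.
(8) 5a - 3b = 5(7) - 3(18) = -19 — OK.
(9) e = 5, g = 13; 5 < 13 — OK.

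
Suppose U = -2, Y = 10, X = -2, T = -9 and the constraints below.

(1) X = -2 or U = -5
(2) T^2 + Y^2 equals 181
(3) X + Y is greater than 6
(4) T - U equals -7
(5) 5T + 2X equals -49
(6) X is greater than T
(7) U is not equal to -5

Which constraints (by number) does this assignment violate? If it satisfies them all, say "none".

No violations.

(1) X = -2 = -2 (first disjunct)  ✔
(2) T^2 + Y^2 = (-9)^2 + 10^2 = 81 + 100 = 181  ✔
(3) X + Y = -2 + 10 = 8; 8 > 6  ✔
(4) T - U = -9 - (-2) = -7  ✔
(5) 5T + 2X = 5(-9) + 2(-2) = -49  ✔
(6) X = -2, T = -9; -2 > -9  ✔
(7) U = -2, and -2 ≠ -5  ✔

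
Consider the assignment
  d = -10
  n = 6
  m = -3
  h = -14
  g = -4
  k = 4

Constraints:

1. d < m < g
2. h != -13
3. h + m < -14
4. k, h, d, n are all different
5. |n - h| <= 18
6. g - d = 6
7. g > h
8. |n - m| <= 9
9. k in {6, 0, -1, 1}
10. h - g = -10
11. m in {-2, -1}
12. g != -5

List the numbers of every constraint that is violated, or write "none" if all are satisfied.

The assignment fails constraints 1, 5, 9, and 11.

1. values -10, -3, -4; m = -3 is not < g = -4 — violated.
2. h = -14, and -14 ≠ -13 — satisfied.
3. h + m = -14 + (-3) = -17; -17 < -14 — satisfied.
4. values 4, -14, -10, 6 are pairwise distinct — satisfied.
5. |6 - (-14)| = 20; 20 > 18, exceeds bound 18 — violated.
6. g - d = -4 - (-10) = 6 — satisfied.
7. g = -4, h = -14; -4 > -14 — satisfied.
8. |6 - (-3)| = 9; 9 ≤ 9 — satisfied.
9. k = 4 is not in {6, 0, -1, 1} — violated.
10. h - g = -14 - (-4) = -10 — satisfied.
11. m = -3 is not in {-2, -1} — violated.
12. g = -4, and -4 ≠ -5 — satisfied.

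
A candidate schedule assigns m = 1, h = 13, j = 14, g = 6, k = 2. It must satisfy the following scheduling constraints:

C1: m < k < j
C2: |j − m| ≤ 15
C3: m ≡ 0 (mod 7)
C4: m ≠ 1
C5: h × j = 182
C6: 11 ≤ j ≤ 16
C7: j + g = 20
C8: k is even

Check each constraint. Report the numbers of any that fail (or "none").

C1: values 1 < 2 < 14  OK
C2: |14 − 1| = 13; 13 ≤ 15  OK
C3: 1 mod 7 = 1, not 0  FAIL
C4: m = 1, but 1 is required to differ  FAIL
C5: h × j = 13 × 14 = 182  OK
C6: j = 14 lies in [11, 16]  OK
C7: j + g = 14 + 6 = 20  OK
C8: k = 2 is even  OK

The assignment fails constraints 3, 4.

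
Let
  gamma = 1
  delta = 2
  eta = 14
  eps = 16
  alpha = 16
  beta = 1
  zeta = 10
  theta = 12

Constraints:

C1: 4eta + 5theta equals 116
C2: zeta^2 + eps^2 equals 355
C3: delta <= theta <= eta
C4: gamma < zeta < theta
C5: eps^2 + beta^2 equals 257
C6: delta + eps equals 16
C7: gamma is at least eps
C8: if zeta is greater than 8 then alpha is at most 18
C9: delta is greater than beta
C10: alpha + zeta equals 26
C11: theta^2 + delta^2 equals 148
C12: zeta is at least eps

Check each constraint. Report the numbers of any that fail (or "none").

No — constraints 2, 6, 7, and 12 are not satisfied.

C1: 4eta + 5theta = 4(14) + 5(12) = 116  holds
C2: zeta^2 + eps^2 = 10^2 + 16^2 = 100 + 256 = 356, not 355  fails
C3: values 2 <= 12 <= 14  holds
C4: values 1 < 10 < 12  holds
C5: eps^2 + beta^2 = 16^2 + 1^2 = 256 + 1 = 257  holds
C6: delta + eps = 2 + 16 = 18, not 16  fails
C7: gamma = 1, eps = 16; 1 < 16 (want ≥)  fails
C8: zeta = 10 > 8, so we need alpha ≤ 18; alpha = 16 ≤ 18  holds
C9: delta = 2, beta = 1; 2 > 1  holds
C10: alpha + zeta = 16 + 10 = 26  holds
C11: theta^2 + delta^2 = 12^2 + 2^2 = 144 + 4 = 148  holds
C12: zeta = 10, eps = 16; 10 < 16 (want ≥)  fails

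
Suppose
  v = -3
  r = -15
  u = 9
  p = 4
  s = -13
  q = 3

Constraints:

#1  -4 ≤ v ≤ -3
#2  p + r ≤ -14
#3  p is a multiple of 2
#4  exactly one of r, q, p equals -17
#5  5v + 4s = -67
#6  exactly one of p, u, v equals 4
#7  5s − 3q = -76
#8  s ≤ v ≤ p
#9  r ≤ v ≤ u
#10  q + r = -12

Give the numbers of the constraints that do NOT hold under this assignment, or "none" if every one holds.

Constraints 2, 4, 7 are violated.

#1 v = -3 lies in [-4, -3]  ✓
#2 p + r = 4 + (-15) = -11; -11 > -14, bound -14 not met  ✗
#3 4 / 2 = 2, so 2 divides 4  ✓
#4 r=-15, q=3, p=4; 0 of them equal -17, not exactly one  ✗
#5 5v + 4s = 5(-3) + 4(-13) = -67  ✓
#6 p=4, u=9, v=-3; 1 of them equals 4  ✓
#7 5s − 3q = 5(-13) − 3(3) = -74, not -76  ✗
#8 values -13 ≤ -3 ≤ 4  ✓
#9 values -15 ≤ -3 ≤ 9  ✓
#10 q + r = 3 + (-15) = -12  ✓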